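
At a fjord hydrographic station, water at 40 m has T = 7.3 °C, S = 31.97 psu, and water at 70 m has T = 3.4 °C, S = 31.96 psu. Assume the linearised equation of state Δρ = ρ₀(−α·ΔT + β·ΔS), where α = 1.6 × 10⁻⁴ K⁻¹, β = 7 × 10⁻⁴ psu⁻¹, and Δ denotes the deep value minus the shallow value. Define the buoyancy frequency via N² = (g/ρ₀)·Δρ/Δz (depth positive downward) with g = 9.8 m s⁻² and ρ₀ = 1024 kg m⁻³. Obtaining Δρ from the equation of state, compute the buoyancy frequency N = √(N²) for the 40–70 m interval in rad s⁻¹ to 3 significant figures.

ΔT = -3.9 K, ΔS = -0.01 psu (deep − shallow).
Δρ/ρ₀ = −αΔT + βΔS = 6.24 × 10⁻⁴ − 7.00 × 10⁻⁶ = 6.17 × 10⁻⁴, so Δρ ≈ 0.6318 kg m⁻³.
N² = (g/ρ₀)·Δρ/Δz = g·(Δρ/ρ₀)/Δz = 9.8 × 6.17 × 10⁻⁴ / 30 = 2.0155 × 10⁻⁴ s⁻².
N = √(2.0155 × 10⁻⁴) = 0.014197 rad s⁻¹ ≈ 0.0142 rad s⁻¹.

0.0142 rad s⁻¹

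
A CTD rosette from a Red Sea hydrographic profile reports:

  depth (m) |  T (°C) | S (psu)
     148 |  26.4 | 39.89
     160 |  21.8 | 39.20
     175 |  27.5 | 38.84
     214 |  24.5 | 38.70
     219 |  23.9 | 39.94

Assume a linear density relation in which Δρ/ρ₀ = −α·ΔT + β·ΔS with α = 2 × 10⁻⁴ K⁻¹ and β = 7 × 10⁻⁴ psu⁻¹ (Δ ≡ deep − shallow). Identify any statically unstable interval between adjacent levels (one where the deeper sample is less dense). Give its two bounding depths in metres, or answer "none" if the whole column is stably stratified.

160–175 m

Evaluate Δρ/ρ₀ = −αΔT + βΔS across each adjacent pair:
  148–160 m: −αΔT+βΔS = −(2 × 10⁻⁴)(-4.6)+(7 × 10⁻⁴)(-0.69) = 4.4 × 10⁻⁴ → stable
  160–175 m: −αΔT+βΔS = −(2 × 10⁻⁴)(+5.7)+(7 × 10⁻⁴)(-0.36) = -1.4 × 10⁻³ → UNSTABLE
  175–214 m: −αΔT+βΔS = −(2 × 10⁻⁴)(-3.0)+(7 × 10⁻⁴)(-0.14) = 5.0 × 10⁻⁴ → stable
  214–219 m: −αΔT+βΔS = −(2 × 10⁻⁴)(-0.6)+(7 × 10⁻⁴)(+1.24) = 9.9 × 10⁻⁴ → stable
The 160–175 m interval has Δρ < 0: lighter water underlies denser water.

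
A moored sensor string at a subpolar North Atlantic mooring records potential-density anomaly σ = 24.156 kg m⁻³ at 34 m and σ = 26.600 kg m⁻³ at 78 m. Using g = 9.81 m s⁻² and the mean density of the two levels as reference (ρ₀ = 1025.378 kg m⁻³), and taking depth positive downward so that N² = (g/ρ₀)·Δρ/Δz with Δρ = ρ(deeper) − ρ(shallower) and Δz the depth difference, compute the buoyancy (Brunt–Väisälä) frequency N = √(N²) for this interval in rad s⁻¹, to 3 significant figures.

0.0231 rad s⁻¹

Δρ = 1026.600 − 1024.156 = 2.444 kg m⁻³ over Δz = 78 − 34 = 44 m.
N² = (9.81/1025.378) × (2.444/44) = 5.3141 × 10⁻⁴ s⁻².
N = √(5.3141 × 10⁻⁴) = 0.023052 rad s⁻¹ ≈ 0.0231 rad s⁻¹.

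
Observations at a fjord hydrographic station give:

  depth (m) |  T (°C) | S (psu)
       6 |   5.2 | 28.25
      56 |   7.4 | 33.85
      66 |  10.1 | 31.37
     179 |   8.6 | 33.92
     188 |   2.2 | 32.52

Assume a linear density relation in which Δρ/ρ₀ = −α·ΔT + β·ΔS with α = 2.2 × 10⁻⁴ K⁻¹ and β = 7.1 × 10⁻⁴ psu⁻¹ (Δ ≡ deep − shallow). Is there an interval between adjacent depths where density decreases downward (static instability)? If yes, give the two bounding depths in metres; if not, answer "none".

56–66 m

Evaluate Δρ/ρ₀ = −αΔT + βΔS across each adjacent pair:
  6–56 m: −αΔT+βΔS = −(2.2 × 10⁻⁴)(+2.2)+(7.1 × 10⁻⁴)(+5.60) = 3.5 × 10⁻³ → stable
  56–66 m: −αΔT+βΔS = −(2.2 × 10⁻⁴)(+2.7)+(7.1 × 10⁻⁴)(-2.48) = -2.4 × 10⁻³ → UNSTABLE
  66–179 m: −αΔT+βΔS = −(2.2 × 10⁻⁴)(-1.5)+(7.1 × 10⁻⁴)(+2.55) = 2.1 × 10⁻³ → stable
  179–188 m: −αΔT+βΔS = −(2.2 × 10⁻⁴)(-6.4)+(7.1 × 10⁻⁴)(-1.40) = 4.1 × 10⁻⁴ → stable
The 56–66 m interval has Δρ < 0: lighter water underlies denser water.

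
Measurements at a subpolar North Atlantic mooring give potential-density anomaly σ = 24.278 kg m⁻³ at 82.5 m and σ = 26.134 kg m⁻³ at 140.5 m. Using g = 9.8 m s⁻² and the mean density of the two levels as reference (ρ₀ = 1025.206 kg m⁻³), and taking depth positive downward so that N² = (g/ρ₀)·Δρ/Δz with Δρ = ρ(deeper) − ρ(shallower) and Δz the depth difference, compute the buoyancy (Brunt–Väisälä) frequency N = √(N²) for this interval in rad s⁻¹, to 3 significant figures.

Δρ = 1026.134 − 1024.278 = 1.856 kg m⁻³ over Δz = 140.5 − 82.5 = 58 m.
N² = (9.8/1025.206) × (1.856/58) = 3.0589 × 10⁻⁴ s⁻².
N = √(3.0589 × 10⁻⁴) = 0.017490 rad s⁻¹ ≈ 0.0175 rad s⁻¹.

0.0175 rad s⁻¹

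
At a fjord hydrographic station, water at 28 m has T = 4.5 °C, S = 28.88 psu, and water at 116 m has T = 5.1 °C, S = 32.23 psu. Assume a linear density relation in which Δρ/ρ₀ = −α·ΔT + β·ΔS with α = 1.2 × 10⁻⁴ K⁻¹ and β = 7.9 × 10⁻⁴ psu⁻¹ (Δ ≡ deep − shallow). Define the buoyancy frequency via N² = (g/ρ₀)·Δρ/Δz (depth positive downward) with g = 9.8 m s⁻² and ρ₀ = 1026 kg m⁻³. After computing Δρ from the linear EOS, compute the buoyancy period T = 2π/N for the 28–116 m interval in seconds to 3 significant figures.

ΔT = +0.6 K, ΔS = +3.35 psu (deep − shallow).
Δρ/ρ₀ = −αΔT + βΔS = -7.20 × 10⁻⁵ + 2.6465 × 10⁻³ = 2.5745 × 10⁻³, so Δρ ≈ 2.641 kg m⁻³.
N² = (g/ρ₀)·Δρ/Δz = g·(Δρ/ρ₀)/Δz = 9.8 × 2.5745 × 10⁻³ / 88 = 2.8671 × 10⁻⁴ s⁻².
N = √(2.8671 × 10⁻⁴) = 0.016933 rad s⁻¹ → T = 2π/N = 371.06 s ≈ 371 s.

371 s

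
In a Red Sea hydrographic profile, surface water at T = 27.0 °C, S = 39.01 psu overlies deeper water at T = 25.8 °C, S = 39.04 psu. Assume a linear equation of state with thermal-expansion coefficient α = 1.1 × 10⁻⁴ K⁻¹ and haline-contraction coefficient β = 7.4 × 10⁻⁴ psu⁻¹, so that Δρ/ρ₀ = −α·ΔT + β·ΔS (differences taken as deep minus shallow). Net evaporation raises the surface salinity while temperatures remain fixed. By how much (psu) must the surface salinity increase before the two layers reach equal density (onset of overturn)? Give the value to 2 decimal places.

Neutral buoyancy requires −α(T_deep − T_surf) + β(S_deep − S_surf′) = 0.
S_surf′ = S_deep − (α/β)·ΔT = 39.04 − (1.1 × 10⁻⁴/7.4 × 10⁻⁴)·(-1.2) = 39.2184 psu.
Increase required: 39.2184 − 39.01 = 0.2084 psu.

0.21 psu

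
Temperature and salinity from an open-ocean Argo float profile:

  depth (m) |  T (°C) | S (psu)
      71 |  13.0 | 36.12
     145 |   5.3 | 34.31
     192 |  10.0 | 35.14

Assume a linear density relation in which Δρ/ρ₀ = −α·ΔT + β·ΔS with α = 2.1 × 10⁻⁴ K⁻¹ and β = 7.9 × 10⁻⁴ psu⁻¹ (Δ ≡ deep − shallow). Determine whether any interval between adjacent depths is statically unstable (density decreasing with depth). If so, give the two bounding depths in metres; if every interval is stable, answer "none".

145–192 m

Evaluate Δρ/ρ₀ = −αΔT + βΔS across each adjacent pair:
  71–145 m: −αΔT+βΔS = −(2.1 × 10⁻⁴)(-7.7)+(7.9 × 10⁻⁴)(-1.81) = 1.9 × 10⁻⁴ → stable
  145–192 m: −αΔT+βΔS = −(2.1 × 10⁻⁴)(+4.7)+(7.9 × 10⁻⁴)(+0.83) = -3.3 × 10⁻⁴ → UNSTABLE
The 145–192 m interval has Δρ < 0: lighter water underlies denser water.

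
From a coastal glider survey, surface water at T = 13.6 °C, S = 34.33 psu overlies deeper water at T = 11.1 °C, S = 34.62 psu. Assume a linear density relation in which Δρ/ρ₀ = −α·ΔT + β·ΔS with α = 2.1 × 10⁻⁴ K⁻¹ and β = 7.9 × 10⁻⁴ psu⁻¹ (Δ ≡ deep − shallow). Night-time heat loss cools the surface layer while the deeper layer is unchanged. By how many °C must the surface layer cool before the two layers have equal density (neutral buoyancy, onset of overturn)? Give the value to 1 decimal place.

3.6 °C

Neutral buoyancy requires Δρ = 0, i.e. −α(T_deep − T_surf′) + β(S_deep − S_surf) = 0.
T_surf′ = T_deep − (β/α)·ΔS = 11.1 − (7.9 × 10⁻⁴/2.1 × 10⁻⁴)·(+0.29) = 10.009 °C.
Cooling required: 13.6 − (10.009) = 3.591 °C.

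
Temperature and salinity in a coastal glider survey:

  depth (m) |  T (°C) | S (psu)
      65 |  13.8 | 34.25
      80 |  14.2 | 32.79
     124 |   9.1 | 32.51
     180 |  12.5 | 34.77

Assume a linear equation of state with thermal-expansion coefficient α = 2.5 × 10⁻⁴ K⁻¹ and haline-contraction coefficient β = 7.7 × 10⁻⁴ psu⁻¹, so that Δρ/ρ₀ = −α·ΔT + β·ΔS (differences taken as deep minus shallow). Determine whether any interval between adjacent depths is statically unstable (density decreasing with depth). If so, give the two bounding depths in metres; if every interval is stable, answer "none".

Evaluate Δρ/ρ₀ = −αΔT + βΔS across each adjacent pair:
  65–80 m: −αΔT+βΔS = −(2.5 × 10⁻⁴)(+0.4)+(7.7 × 10⁻⁴)(-1.46) = -1.2 × 10⁻³ → UNSTABLE
  80–124 m: −αΔT+βΔS = −(2.5 × 10⁻⁴)(-5.1)+(7.7 × 10⁻⁴)(-0.28) = 1.1 × 10⁻³ → stable
  124–180 m: −αΔT+βΔS = −(2.5 × 10⁻⁴)(+3.4)+(7.7 × 10⁻⁴)(+2.26) = 8.9 × 10⁻⁴ → stable
The 65–80 m interval has Δρ < 0: lighter water underlies denser water.

65–80 m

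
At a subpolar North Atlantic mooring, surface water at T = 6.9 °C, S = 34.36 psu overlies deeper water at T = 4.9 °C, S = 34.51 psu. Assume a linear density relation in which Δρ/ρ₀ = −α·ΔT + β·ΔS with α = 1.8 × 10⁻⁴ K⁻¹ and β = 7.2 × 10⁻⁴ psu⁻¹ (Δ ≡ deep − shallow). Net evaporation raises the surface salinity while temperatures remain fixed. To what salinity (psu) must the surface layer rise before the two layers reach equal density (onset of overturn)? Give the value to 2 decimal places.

35.01 psu

Neutral buoyancy requires −α(T_deep − T_surf) + β(S_deep − S_surf′) = 0.
S_surf′ = S_deep − (α/β)·ΔT = 34.51 − (1.8 × 10⁻⁴/7.2 × 10⁻⁴)·(-2.0) = 35.0100 psu.
Increase required: 35.0100 − 34.36 = 0.6500 psu.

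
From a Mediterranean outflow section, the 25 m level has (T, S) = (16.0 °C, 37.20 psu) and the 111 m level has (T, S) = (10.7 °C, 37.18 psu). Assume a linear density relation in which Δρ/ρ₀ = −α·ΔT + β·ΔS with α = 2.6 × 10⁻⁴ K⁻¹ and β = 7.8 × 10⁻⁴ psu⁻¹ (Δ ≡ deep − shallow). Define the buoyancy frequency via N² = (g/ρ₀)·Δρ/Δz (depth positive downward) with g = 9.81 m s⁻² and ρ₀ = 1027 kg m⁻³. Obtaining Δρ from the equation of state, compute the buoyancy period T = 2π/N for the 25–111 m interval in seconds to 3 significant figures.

504 s

ΔT = -5.3 K, ΔS = -0.02 psu (deep − shallow).
Δρ/ρ₀ = −αΔT + βΔS = 1.378 × 10⁻³ − 1.56 × 10⁻⁵ = 1.3624 × 10⁻³, so Δρ ≈ 1.399 kg m⁻³.
N² = (g/ρ₀)·Δρ/Δz = g·(Δρ/ρ₀)/Δz = 9.81 × 1.3624 × 10⁻³ / 86 = 1.5541 × 10⁻⁴ s⁻².
N = √(1.5541 × 10⁻⁴) = 0.012466 rad s⁻¹ → T = 2π/N = 504.03 s ≈ 504 s.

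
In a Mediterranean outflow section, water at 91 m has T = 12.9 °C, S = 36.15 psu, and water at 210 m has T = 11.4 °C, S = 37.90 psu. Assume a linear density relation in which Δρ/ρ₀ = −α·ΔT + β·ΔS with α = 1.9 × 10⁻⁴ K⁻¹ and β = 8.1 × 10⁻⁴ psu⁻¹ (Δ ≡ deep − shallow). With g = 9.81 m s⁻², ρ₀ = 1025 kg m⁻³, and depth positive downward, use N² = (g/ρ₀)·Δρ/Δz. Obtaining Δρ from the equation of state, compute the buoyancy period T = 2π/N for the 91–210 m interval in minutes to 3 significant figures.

ΔT = -1.5 K, ΔS = +1.75 psu (deep − shallow).
Δρ/ρ₀ = −αΔT + βΔS = 2.85 × 10⁻⁴ + 1.4175 × 10⁻³ = 1.7025 × 10⁻³, so Δρ ≈ 1.745 kg m⁻³.
N² = (g/ρ₀)·Δρ/Δz = g·(Δρ/ρ₀)/Δz = 9.81 × 1.7025 × 10⁻³ / 119 = 1.4035 × 10⁻⁴ s⁻².
N = √(1.4035 × 10⁻⁴) = 0.011847 rad s⁻¹ → T = 2π/N = 530.36 s = 8.8393 min ≈ 8.84 min.

8.84 min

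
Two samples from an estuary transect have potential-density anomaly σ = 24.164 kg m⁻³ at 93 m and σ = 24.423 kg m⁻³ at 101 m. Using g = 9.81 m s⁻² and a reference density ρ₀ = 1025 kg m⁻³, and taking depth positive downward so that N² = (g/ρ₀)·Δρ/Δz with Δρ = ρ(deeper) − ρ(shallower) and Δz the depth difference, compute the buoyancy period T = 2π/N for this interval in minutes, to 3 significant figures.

Δρ = 1024.423 − 1024.164 = 0.259 kg m⁻³ over Δz = 101 − 93 = 8 m.
N² = (9.81/1025) × (0.259/8) = 3.0985 × 10⁻⁴ s⁻².
N = √(3.0985 × 10⁻⁴) = 0.017603 rad s⁻¹, so T = 2π/N = 356.94 s = 5.9490 min ≈ 5.95 min.

5.95 min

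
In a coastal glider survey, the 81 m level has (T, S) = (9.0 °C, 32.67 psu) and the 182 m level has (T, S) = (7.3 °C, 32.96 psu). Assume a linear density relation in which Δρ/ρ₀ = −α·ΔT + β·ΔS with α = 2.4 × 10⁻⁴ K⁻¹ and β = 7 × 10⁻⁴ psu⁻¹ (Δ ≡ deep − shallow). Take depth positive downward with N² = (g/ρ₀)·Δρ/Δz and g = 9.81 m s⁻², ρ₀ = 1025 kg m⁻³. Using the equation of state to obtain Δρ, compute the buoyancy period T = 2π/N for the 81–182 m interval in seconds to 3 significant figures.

ΔT = -1.7 K, ΔS = +0.29 psu (deep − shallow).
Δρ/ρ₀ = −αΔT + βΔS = 4.08 × 10⁻⁴ + 2.03 × 10⁻⁴ = 6.11 × 10⁻⁴, so Δρ ≈ 0.6263 kg m⁻³.
N² = (g/ρ₀)·Δρ/Δz = g·(Δρ/ρ₀)/Δz = 9.81 × 6.11 × 10⁻⁴ / 101 = 5.9346 × 10⁻⁵ s⁻².
N = √(5.9346 × 10⁻⁵) = 7.7036 × 10⁻³ rad s⁻¹ → T = 2π/N = 815.62 s ≈ 816 s.

816 s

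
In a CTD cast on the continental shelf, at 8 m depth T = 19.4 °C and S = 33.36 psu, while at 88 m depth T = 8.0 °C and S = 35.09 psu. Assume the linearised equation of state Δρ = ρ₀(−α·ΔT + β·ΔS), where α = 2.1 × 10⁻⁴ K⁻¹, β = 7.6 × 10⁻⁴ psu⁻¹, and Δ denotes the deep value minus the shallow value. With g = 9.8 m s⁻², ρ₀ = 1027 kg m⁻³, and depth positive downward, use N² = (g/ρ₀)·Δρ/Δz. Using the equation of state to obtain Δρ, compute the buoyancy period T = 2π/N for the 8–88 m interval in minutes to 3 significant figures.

4.91 min

ΔT = -11.4 K, ΔS = +1.73 psu (deep − shallow).
Δρ/ρ₀ = −αΔT + βΔS = 2.394 × 10⁻³ + 1.3148 × 10⁻³ = 3.7088 × 10⁻³, so Δρ ≈ 3.809 kg m⁻³.
N² = (g/ρ₀)·Δρ/Δz = g·(Δρ/ρ₀)/Δz = 9.8 × 3.7088 × 10⁻³ / 80 = 4.5433 × 10⁻⁴ s⁻².
N = √(4.5433 × 10⁻⁴) = 0.021315 rad s⁻¹ → T = 2π/N = 294.78 s = 4.9130 min ≈ 4.91 min.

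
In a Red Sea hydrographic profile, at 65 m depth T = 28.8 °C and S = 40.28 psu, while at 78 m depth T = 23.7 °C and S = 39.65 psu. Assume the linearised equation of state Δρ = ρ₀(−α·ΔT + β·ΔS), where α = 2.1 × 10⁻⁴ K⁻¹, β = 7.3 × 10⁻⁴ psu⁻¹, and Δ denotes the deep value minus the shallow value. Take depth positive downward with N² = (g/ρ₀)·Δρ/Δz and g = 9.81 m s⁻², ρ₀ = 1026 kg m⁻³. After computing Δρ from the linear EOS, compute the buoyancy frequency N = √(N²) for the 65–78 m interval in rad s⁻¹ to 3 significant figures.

ΔT = -5.1 K, ΔS = -0.63 psu (deep − shallow).
Δρ/ρ₀ = −αΔT + βΔS = 1.071 × 10⁻³ − 4.599 × 10⁻⁴ = 6.111 × 10⁻⁴, so Δρ ≈ 0.6270 kg m⁻³.
N² = (g/ρ₀)·Δρ/Δz = g·(Δρ/ρ₀)/Δz = 9.81 × 6.111 × 10⁻⁴ / 13 = 4.6115 × 10⁻⁴ s⁻².
N = √(4.6115 × 10⁻⁴) = 0.021474 rad s⁻¹ ≈ 0.0215 rad s⁻¹.

0.0215 rad s⁻¹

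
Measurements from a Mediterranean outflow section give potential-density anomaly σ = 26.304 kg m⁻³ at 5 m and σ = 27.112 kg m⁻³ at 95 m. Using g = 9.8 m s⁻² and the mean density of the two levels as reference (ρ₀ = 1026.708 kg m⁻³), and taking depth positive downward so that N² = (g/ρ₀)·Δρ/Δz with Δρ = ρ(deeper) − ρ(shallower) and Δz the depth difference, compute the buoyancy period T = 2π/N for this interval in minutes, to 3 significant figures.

Δρ = 1027.112 − 1026.304 = 0.808 kg m⁻³ over Δz = 95 − 5 = 90 m.
N² = (9.8/1026.708) × (0.808/90) = 8.5694 × 10⁻⁵ s⁻².
N = √(8.5694 × 10⁻⁵) = 9.2571 × 10⁻³ rad s⁻¹, so T = 2π/N = 678.74 s = 11.312 min ≈ 11.3 min.
A positive N² confirms static stability across the interval.

11.3 min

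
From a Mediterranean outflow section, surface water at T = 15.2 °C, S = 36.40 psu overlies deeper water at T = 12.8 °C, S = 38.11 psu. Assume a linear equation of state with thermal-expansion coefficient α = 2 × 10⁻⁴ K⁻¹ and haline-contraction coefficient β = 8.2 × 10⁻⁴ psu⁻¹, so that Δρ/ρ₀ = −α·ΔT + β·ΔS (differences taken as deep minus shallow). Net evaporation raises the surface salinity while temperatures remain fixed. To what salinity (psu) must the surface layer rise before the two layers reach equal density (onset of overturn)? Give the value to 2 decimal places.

38.70 psu

Neutral buoyancy requires −α(T_deep − T_surf) + β(S_deep − S_surf′) = 0.
S_surf′ = S_deep − (α/β)·ΔT = 38.11 − (2 × 10⁻⁴/8.2 × 10⁻⁴)·(-2.4) = 38.6954 psu.
Increase required: 38.6954 − 36.40 = 2.2954 psu.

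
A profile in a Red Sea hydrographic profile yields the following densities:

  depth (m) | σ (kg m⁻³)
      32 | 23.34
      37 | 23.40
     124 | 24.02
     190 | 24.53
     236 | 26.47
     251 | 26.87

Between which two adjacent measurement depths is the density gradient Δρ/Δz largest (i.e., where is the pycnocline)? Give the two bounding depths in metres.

Compute the density gradient over each adjacent pair:
  32–37 m: Δρ/Δz = 0.06/5 = 0.012 kg m⁻⁴
  37–124 m: Δρ/Δz = 0.62/87 = 7.1 × 10⁻³ kg m⁻⁴
  124–190 m: Δρ/Δz = 0.51/66 = 7.7 × 10⁻³ kg m⁻⁴
  190–236 m: Δρ/Δz = 1.94/46 = 0.042 kg m⁻⁴
  236–251 m: Δρ/Δz = 0.40/15 = 0.027 kg m⁻⁴
The largest gradient is in the 190–236 m interval — the pycnocline.

190–236 m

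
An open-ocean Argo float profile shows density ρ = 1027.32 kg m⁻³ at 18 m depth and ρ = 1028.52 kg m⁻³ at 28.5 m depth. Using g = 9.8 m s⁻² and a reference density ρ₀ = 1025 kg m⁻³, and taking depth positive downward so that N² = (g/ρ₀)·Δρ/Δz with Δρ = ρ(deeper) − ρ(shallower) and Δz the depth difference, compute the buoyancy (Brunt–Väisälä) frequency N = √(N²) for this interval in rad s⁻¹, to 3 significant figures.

0.0331 rad s⁻¹

Δρ = 1028.52 − 1027.32 = 1.20 kg m⁻³ over Δz = 28.5 − 18 = 10.5 m.
N² = (9.8/1025) × (1.20/10.5) = 1.0927 × 10⁻³ s⁻².
N = √(1.0927 × 10⁻³) = 0.033056 rad s⁻¹ ≈ 0.0331 rad s⁻¹.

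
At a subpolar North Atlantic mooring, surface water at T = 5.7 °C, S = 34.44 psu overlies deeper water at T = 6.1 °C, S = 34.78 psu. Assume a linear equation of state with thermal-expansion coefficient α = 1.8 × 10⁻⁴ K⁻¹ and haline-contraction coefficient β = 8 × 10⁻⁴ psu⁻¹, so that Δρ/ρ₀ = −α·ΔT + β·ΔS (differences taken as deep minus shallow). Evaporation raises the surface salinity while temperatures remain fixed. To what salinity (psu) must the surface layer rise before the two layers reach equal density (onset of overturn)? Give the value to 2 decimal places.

Neutral buoyancy requires −α(T_deep − T_surf) + β(S_deep − S_surf′) = 0.
S_surf′ = S_deep − (α/β)·ΔT = 34.78 − (1.8 × 10⁻⁴/8 × 10⁻⁴)·(+0.4) = 34.6900 psu.
Increase required: 34.6900 − 34.44 = 0.2500 psu.

34.69 psu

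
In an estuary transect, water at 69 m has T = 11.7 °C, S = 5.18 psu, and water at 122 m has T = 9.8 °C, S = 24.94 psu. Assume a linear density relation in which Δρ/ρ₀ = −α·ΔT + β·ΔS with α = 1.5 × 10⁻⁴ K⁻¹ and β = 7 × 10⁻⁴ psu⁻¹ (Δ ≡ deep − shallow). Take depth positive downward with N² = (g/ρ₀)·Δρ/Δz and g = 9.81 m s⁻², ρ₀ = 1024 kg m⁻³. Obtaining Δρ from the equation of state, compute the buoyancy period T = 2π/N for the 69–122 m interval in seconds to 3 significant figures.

123 s

ΔT = -1.9 K, ΔS = +19.76 psu (deep − shallow).
Δρ/ρ₀ = −αΔT + βΔS = 2.85 × 10⁻⁴ + 0.013832 = 0.014117, so Δρ ≈ 14.46 kg m⁻³.
N² = (g/ρ₀)·Δρ/Δz = g·(Δρ/ρ₀)/Δz = 9.81 × 0.014117 / 53 = 2.6130 × 10⁻³ s⁻².
N = √(2.6130 × 10⁻³) = 0.051118 rad s⁻¹ → T = 2π/N = 122.92 s ≈ 123 s.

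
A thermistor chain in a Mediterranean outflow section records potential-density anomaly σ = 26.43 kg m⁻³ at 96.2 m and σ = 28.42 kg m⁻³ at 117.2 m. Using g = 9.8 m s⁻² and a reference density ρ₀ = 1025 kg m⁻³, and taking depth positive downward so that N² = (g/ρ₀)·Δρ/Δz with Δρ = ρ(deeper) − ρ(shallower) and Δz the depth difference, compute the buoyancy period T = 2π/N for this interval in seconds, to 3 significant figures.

209 s

Δρ = 1028.42 − 1026.43 = 1.99 kg m⁻³ over Δz = 117.2 − 96.2 = 21 m.
N² = (9.8/1025) × (1.99/21) = 9.0602 × 10⁻⁴ s⁻².
N = √(9.0602 × 10⁻⁴) = 0.030100 rad s⁻¹, so T = 2π/N = 208.74 s ≈ 209 s.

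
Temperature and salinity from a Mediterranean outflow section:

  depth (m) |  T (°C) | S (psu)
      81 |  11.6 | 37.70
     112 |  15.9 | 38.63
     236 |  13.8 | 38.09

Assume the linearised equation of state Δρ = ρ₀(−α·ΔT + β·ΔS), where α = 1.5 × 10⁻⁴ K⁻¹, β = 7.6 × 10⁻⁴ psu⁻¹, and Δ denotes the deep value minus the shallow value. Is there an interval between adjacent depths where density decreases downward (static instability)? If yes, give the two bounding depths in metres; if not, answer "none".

Evaluate Δρ/ρ₀ = −αΔT + βΔS across each adjacent pair:
  81–112 m: −αΔT+βΔS = −(1.5 × 10⁻⁴)(+4.3)+(7.6 × 10⁻⁴)(+0.93) = 6.2 × 10⁻⁵ → stable
  112–236 m: −αΔT+βΔS = −(1.5 × 10⁻⁴)(-2.1)+(7.6 × 10⁻⁴)(-0.54) = -9.5 × 10⁻⁵ → UNSTABLE
The 112–236 m interval has Δρ < 0: lighter water underlies denser water.

112–236 m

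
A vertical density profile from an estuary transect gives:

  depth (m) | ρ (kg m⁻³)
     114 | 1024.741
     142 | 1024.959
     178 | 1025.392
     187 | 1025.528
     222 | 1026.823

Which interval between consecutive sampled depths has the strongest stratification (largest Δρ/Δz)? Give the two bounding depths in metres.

Compute the density gradient over each adjacent pair:
  114–142 m: Δρ/Δz = 0.218/28 = 7.8 × 10⁻³ kg m⁻⁴
  142–178 m: Δρ/Δz = 0.433/36 = 0.012 kg m⁻⁴
  178–187 m: Δρ/Δz = 0.136/9 = 0.015 kg m⁻⁴
  187–222 m: Δρ/Δz = 1.295/35 = 0.037 kg m⁻⁴
The largest gradient is in the 187–222 m interval — the pycnocline.

187–222 m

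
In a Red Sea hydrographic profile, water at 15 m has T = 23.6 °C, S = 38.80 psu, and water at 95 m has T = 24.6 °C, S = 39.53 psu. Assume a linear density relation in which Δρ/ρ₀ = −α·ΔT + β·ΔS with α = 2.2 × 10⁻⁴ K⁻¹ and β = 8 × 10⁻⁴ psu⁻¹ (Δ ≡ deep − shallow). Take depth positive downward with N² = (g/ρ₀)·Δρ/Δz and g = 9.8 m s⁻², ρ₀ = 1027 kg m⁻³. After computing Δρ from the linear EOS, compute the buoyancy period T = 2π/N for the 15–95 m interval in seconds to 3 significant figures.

941 s

ΔT = +1.0 K, ΔS = +0.73 psu (deep − shallow).
Δρ/ρ₀ = −αΔT + βΔS = -2.20 × 10⁻⁴ + 5.84 × 10⁻⁴ = 3.64 × 10⁻⁴, so Δρ ≈ 0.3738 kg m⁻³.
N² = (g/ρ₀)·Δρ/Δz = g·(Δρ/ρ₀)/Δz = 9.8 × 3.64 × 10⁻⁴ / 80 = 4.4590 × 10⁻⁵ s⁻².
N = √(4.4590 × 10⁻⁵) = 6.6776 × 10⁻³ rad s⁻¹ → T = 2π/N = 940.93 s ≈ 941 s.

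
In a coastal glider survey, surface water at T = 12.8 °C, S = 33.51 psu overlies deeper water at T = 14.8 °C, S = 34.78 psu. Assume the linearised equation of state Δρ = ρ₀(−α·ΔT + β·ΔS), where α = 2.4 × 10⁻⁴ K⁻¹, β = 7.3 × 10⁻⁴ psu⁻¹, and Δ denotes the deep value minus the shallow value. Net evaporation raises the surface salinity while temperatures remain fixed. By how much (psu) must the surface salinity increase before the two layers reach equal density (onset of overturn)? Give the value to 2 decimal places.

Neutral buoyancy requires −α(T_deep − T_surf) + β(S_deep − S_surf′) = 0.
S_surf′ = S_deep − (α/β)·ΔT = 34.78 − (2.4 × 10⁻⁴/7.3 × 10⁻⁴)·(+2.0) = 34.1225 psu.
Increase required: 34.1225 − 33.51 = 0.6125 psu.

0.61 psu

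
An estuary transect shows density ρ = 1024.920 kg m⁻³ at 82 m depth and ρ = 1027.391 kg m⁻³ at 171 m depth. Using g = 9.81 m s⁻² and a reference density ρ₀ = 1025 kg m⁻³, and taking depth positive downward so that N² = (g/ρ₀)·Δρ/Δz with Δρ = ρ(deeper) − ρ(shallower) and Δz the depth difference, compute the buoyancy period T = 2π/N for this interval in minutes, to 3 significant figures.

Δρ = 1027.391 − 1024.920 = 2.471 kg m⁻³ over Δz = 171 − 82 = 89 m.
N² = (9.81/1025) × (2.471/89) = 2.6572 × 10⁻⁴ s⁻².
N = √(2.6572 × 10⁻⁴) = 0.016301 rad s⁻¹, so T = 2π/N = 385.45 s = 6.4242 min ≈ 6.42 min.

6.42 min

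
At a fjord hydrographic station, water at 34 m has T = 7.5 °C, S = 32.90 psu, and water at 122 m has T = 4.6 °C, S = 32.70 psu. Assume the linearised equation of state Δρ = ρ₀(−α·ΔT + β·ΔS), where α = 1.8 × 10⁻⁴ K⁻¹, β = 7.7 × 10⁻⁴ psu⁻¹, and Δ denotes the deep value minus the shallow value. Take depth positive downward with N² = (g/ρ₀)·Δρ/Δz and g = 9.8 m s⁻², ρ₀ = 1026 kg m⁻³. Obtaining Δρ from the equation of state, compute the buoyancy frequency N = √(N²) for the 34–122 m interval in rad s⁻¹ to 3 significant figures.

6.40 × 10⁻³ rad s⁻¹

ΔT = -2.9 K, ΔS = -0.20 psu (deep − shallow).
Δρ/ρ₀ = −αΔT + βΔS = 5.22 × 10⁻⁴ − 1.54 × 10⁻⁴ = 3.68 × 10⁻⁴, so Δρ ≈ 0.3776 kg m⁻³.
N² = (g/ρ₀)·Δρ/Δz = g·(Δρ/ρ₀)/Δz = 9.8 × 3.68 × 10⁻⁴ / 88 = 4.0982 × 10⁻⁵ s⁻².
N = √(4.0982 × 10⁻⁵) = 6.4017 × 10⁻³ rad s⁻¹ ≈ 6.40 × 10⁻³ rad s⁻¹.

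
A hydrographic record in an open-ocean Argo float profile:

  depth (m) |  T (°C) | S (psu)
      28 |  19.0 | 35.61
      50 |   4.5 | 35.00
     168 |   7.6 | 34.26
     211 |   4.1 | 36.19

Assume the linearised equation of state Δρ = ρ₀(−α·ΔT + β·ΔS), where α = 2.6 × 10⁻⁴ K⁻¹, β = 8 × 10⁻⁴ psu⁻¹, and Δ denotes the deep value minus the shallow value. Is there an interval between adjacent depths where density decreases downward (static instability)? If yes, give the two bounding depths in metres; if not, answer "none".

50–168 m

Evaluate Δρ/ρ₀ = −αΔT + βΔS across each adjacent pair:
  28–50 m: −αΔT+βΔS = −(2.6 × 10⁻⁴)(-14.5)+(8 × 10⁻⁴)(-0.61) = 3.3 × 10⁻³ → stable
  50–168 m: −αΔT+βΔS = −(2.6 × 10⁻⁴)(+3.1)+(8 × 10⁻⁴)(-0.74) = -1.4 × 10⁻³ → UNSTABLE
  168–211 m: −αΔT+βΔS = −(2.6 × 10⁻⁴)(-3.5)+(8 × 10⁻⁴)(+1.93) = 2.5 × 10⁻³ → stable
The 50–168 m interval has Δρ < 0: lighter water underlies denser water.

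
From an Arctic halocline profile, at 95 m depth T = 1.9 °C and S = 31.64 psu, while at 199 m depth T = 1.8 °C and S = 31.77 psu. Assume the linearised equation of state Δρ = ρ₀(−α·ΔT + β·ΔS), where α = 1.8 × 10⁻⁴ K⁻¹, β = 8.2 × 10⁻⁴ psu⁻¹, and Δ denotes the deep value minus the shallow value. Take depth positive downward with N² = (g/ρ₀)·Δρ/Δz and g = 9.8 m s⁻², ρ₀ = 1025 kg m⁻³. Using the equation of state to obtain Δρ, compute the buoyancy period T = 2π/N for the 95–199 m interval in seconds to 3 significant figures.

ΔT = -0.1 K, ΔS = +0.13 psu (deep − shallow).
Δρ/ρ₀ = −αΔT + βΔS = 1.80 × 10⁻⁵ + 1.066 × 10⁻⁴ = 1.246 × 10⁻⁴, so Δρ ≈ 0.1277 kg m⁻³.
N² = (g/ρ₀)·Δρ/Δz = g·(Δρ/ρ₀)/Δz = 9.8 × 1.246 × 10⁻⁴ / 104 = 1.1741 × 10⁻⁵ s⁻².
N = √(1.1741 × 10⁻⁵) = 3.4265 × 10⁻³ rad s⁻¹ → T = 2π/N = 1.8337 × 10³ s ≈ 1.83 × 10³ s.

1.83 × 10³ s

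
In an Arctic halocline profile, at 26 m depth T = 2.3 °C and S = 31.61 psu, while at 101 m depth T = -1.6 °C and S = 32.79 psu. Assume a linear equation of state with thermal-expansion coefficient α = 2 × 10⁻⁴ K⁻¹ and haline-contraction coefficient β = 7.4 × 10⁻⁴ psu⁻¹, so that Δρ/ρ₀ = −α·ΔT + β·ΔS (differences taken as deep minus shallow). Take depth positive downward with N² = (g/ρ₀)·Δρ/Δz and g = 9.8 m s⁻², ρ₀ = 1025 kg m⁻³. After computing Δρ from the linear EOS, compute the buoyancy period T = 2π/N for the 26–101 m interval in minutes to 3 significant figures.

7.12 min

ΔT = -3.9 K, ΔS = +1.18 psu (deep − shallow).
Δρ/ρ₀ = −αΔT + βΔS = 7.80 × 10⁻⁴ + 8.732 × 10⁻⁴ = 1.6532 × 10⁻³, so Δρ ≈ 1.695 kg m⁻³.
N² = (g/ρ₀)·Δρ/Δz = g·(Δρ/ρ₀)/Δz = 9.8 × 1.6532 × 10⁻³ / 75 = 2.1602 × 10⁻⁴ s⁻².
N = √(2.1602 × 10⁻⁴) = 0.014698 rad s⁻¹ → T = 2π/N = 427.49 s = 7.1248 min ≈ 7.12 min.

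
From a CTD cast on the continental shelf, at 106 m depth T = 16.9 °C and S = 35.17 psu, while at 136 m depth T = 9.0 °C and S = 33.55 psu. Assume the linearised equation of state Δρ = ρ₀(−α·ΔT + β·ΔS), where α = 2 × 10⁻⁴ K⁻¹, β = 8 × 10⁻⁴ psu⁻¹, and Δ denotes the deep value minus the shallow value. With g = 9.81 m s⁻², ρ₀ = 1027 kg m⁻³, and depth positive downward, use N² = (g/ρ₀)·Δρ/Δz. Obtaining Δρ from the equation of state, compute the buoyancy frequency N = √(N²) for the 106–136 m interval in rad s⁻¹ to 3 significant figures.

9.64 × 10⁻³ rad s⁻¹

ΔT = -7.9 K, ΔS = -1.62 psu (deep − shallow).
Δρ/ρ₀ = −αΔT + βΔS = 1.58 × 10⁻³ − 1.296 × 10⁻³ = 2.84 × 10⁻⁴, so Δρ ≈ 0.2917 kg m⁻³.
N² = (g/ρ₀)·Δρ/Δz = g·(Δρ/ρ₀)/Δz = 9.81 × 2.84 × 10⁻⁴ / 30 = 9.2868 × 10⁻⁵ s⁻².
N = √(9.2868 × 10⁻⁵) = 9.6368 × 10⁻³ rad s⁻¹ ≈ 9.64 × 10⁻³ rad s⁻¹.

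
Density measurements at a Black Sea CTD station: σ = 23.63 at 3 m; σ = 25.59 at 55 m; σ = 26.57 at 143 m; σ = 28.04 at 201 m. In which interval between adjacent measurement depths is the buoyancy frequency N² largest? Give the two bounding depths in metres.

3–55 m

Compute the density gradient over each adjacent pair:
  3–55 m: Δρ/Δz = 1.96/52 = 0.038 kg m⁻⁴
  55–143 m: Δρ/Δz = 0.98/88 = 0.011 kg m⁻⁴
  143–201 m: Δρ/Δz = 1.47/58 = 0.025 kg m⁻⁴
The largest gradient is in the 3–55 m interval — the pycnocline.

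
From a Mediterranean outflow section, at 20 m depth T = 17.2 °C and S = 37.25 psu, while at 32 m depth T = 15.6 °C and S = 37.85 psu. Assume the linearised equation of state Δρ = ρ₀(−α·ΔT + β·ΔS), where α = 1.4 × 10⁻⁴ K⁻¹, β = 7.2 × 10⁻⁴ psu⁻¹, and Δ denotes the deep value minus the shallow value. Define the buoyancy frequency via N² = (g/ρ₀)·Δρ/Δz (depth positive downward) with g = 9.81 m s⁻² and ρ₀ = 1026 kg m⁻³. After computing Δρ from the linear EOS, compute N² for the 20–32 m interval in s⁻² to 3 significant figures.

ΔT = -1.6 K, ΔS = +0.60 psu (deep − shallow).
Δρ/ρ₀ = −αΔT + βΔS = 2.24 × 10⁻⁴ + 4.32 × 10⁻⁴ = 6.56 × 10⁻⁴, so Δρ ≈ 0.6731 kg m⁻³.
N² = (g/ρ₀)·Δρ/Δz = g·(Δρ/ρ₀)/Δz = 9.81 × 6.56 × 10⁻⁴ / 12 = 5.3628 × 10⁻⁴ s⁻² ≈ 5.36 × 10⁻⁴ s⁻².

5.36 × 10⁻⁴ s⁻²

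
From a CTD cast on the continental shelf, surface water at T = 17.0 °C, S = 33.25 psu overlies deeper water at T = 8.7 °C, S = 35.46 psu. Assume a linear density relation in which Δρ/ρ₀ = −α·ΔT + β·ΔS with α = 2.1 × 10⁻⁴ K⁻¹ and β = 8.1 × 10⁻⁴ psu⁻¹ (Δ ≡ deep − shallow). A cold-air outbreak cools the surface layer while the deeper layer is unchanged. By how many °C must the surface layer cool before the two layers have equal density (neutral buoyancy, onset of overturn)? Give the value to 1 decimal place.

16.8 °C

Neutral buoyancy requires Δρ = 0, i.e. −α(T_deep − T_surf′) + β(S_deep − S_surf) = 0.
T_surf′ = T_deep − (β/α)·ΔS = 8.7 − (8.1 × 10⁻⁴/2.1 × 10⁻⁴)·(+2.21) = 0.176 °C.
Cooling required: 17.0 − (0.176) = 16.824 °C.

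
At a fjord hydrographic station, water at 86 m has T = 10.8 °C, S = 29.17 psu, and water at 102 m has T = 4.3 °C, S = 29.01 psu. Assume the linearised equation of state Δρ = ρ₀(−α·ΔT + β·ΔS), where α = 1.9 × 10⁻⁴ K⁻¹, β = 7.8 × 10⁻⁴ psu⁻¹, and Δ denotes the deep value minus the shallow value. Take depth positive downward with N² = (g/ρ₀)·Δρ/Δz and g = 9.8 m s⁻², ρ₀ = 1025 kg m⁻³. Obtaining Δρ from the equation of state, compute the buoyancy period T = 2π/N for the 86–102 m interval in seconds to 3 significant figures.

ΔT = -6.5 K, ΔS = -0.16 psu (deep − shallow).
Δρ/ρ₀ = −αΔT + βΔS = 1.235 × 10⁻³ − 1.248 × 10⁻⁴ = 1.1102 × 10⁻³, so Δρ ≈ 1.138 kg m⁻³.
N² = (g/ρ₀)·Δρ/Δz = g·(Δρ/ρ₀)/Δz = 9.8 × 1.1102 × 10⁻³ / 16 = 6.8000 × 10⁻⁴ s⁻².
N = √(6.8000 × 10⁻⁴) = 0.026077 rad s⁻¹ → T = 2π/N = 240.95 s ≈ 241 s.

241 s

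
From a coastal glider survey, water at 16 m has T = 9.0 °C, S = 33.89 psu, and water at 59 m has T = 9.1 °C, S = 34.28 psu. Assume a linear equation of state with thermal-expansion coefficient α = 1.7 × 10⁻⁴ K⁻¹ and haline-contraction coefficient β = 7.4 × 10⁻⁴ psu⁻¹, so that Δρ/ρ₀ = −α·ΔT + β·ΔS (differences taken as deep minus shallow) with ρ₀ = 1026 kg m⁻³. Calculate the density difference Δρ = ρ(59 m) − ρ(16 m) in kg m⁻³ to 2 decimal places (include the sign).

+0.28 kg m⁻³

ΔT = +0.1 K, ΔS = +0.39 psu (deep − shallow).
Δρ/ρ₀ = −(1.7 × 10⁻⁴)(+0.1) + (7.4 × 10⁻⁴)(+0.39) = 2.716 × 10⁻⁴.
Δρ = 1026 × (2.716 × 10⁻⁴) = +0.28 kg m⁻³.
Positive Δρ: denser below, stable.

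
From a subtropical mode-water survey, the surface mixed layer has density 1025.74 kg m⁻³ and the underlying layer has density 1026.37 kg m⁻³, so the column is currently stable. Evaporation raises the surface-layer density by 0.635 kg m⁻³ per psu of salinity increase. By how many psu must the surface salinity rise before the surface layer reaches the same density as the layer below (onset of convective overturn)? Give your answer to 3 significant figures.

0.992 psu

Density deficit of the surface layer: 1026.37 − 1025.74 = 0.63 kg m⁻³.
Required change = 0.63 / 0.635 = 0.992 psu.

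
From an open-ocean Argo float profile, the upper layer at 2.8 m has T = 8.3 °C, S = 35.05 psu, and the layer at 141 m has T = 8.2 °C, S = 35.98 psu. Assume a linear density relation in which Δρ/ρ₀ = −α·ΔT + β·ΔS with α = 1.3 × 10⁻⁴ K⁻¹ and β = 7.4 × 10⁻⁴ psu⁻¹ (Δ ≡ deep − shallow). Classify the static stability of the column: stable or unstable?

ΔT = 8.2 − 8.3 = -0.1 K and ΔS = 35.98 − 35.05 = +0.93 psu (deep − shallow).
−αΔT = 1.30 × 10⁻⁵; βΔS = 6.882 × 10⁻⁴; sum Δρ/ρ₀ = 7.012 × 10⁻⁴.
Δρ/ρ₀ > 0, so Δρ > 0: deeper water is denser → statically stable.

stable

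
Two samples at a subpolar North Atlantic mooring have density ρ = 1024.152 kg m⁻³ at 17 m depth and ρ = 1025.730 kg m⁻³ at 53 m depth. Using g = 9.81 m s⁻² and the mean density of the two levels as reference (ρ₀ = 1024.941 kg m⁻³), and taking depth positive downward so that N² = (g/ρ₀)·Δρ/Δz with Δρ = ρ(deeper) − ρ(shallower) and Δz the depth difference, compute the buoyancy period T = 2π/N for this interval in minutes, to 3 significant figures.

Δρ = 1025.730 − 1024.152 = 1.578 kg m⁻³ over Δz = 53 − 17 = 36 m.
N² = (9.81/1024.941) × (1.578/36) = 4.1954 × 10⁻⁴ s⁻².
N = √(4.1954 × 10⁻⁴) = 0.020483 rad s⁻¹, so T = 2π/N = 306.75 s = 5.1125 min ≈ 5.11 min.

5.11 min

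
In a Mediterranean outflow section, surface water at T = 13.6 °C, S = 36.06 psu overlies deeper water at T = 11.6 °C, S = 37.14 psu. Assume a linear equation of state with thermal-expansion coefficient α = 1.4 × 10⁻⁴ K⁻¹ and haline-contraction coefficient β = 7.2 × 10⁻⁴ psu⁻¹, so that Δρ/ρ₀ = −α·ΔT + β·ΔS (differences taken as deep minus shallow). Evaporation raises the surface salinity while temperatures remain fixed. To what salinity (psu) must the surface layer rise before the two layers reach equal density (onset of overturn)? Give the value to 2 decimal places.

Neutral buoyancy requires −α(T_deep − T_surf) + β(S_deep − S_surf′) = 0.
S_surf′ = S_deep − (α/β)·ΔT = 37.14 − (1.4 × 10⁻⁴/7.2 × 10⁻⁴)·(-2.0) = 37.5289 psu.
Increase required: 37.5289 − 36.06 = 1.4689 psu.

37.53 psu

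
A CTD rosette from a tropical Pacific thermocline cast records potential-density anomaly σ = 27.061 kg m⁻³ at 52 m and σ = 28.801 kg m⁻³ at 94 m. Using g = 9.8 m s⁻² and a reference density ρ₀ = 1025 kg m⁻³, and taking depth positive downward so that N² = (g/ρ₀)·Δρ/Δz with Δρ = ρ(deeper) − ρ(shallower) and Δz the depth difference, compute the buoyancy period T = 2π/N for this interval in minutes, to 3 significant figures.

5.26 min

Δρ = 1028.801 − 1027.061 = 1.740 kg m⁻³ over Δz = 94 − 52 = 42 m.
N² = (9.8/1025) × (1.740/42) = 3.9610 × 10⁻⁴ s⁻².
N = √(3.9610 × 10⁻⁴) = 0.019902 rad s⁻¹, so T = 2π/N = 315.71 s = 5.2618 min ≈ 5.26 min.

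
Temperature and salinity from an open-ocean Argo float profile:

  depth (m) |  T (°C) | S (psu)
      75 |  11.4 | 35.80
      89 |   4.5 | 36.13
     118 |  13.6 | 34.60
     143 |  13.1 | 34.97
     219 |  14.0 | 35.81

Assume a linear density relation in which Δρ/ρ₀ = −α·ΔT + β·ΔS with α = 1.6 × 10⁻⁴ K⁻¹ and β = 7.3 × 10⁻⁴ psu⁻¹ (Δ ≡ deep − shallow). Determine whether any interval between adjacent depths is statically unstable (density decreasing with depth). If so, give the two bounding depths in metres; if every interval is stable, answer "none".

Evaluate Δρ/ρ₀ = −αΔT + βΔS across each adjacent pair:
  75–89 m: −αΔT+βΔS = −(1.6 × 10⁻⁴)(-6.9)+(7.3 × 10⁻⁴)(+0.33) = 1.3 × 10⁻³ → stable
  89–118 m: −αΔT+βΔS = −(1.6 × 10⁻⁴)(+9.1)+(7.3 × 10⁻⁴)(-1.53) = -2.6 × 10⁻³ → UNSTABLE
  118–143 m: −αΔT+βΔS = −(1.6 × 10⁻⁴)(-0.5)+(7.3 × 10⁻⁴)(+0.37) = 3.5 × 10⁻⁴ → stable
  143–219 m: −αΔT+βΔS = −(1.6 × 10⁻⁴)(+0.9)+(7.3 × 10⁻⁴)(+0.84) = 4.7 × 10⁻⁴ → stable
The 89–118 m interval has Δρ < 0: lighter water underlies denser water.

89–118 m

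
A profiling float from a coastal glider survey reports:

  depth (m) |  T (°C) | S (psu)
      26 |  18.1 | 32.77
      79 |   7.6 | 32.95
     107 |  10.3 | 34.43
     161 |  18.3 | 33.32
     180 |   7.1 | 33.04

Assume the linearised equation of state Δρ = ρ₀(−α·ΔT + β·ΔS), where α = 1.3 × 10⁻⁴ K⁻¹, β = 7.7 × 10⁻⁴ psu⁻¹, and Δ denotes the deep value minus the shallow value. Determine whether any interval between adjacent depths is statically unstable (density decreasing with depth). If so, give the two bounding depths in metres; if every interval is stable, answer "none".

107–161 m

Evaluate Δρ/ρ₀ = −αΔT + βΔS across each adjacent pair:
  26–79 m: −αΔT+βΔS = −(1.3 × 10⁻⁴)(-10.5)+(7.7 × 10⁻⁴)(+0.18) = 1.5 × 10⁻³ → stable
  79–107 m: −αΔT+βΔS = −(1.3 × 10⁻⁴)(+2.7)+(7.7 × 10⁻⁴)(+1.48) = 7.9 × 10⁻⁴ → stable
  107–161 m: −αΔT+βΔS = −(1.3 × 10⁻⁴)(+8.0)+(7.7 × 10⁻⁴)(-1.11) = -1.9 × 10⁻³ → UNSTABLE
  161–180 m: −αΔT+βΔS = −(1.3 × 10⁻⁴)(-11.2)+(7.7 × 10⁻⁴)(-0.28) = 1.2 × 10⁻³ → stable
The 107–161 m interval has Δρ < 0: lighter water underlies denser water.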